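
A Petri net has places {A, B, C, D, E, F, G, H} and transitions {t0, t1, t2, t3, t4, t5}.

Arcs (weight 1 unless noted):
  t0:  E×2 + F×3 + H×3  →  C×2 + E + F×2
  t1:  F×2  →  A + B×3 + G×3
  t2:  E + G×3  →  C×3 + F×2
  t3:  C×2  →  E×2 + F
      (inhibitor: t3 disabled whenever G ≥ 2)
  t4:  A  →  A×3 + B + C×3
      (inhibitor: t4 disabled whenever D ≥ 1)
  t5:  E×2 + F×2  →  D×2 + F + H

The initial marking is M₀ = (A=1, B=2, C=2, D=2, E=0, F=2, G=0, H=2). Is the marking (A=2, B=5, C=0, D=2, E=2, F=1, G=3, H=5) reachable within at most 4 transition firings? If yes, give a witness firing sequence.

NO — not reachable within 4 firings

depth 0: 1 marking
depth 1: 3 markings reached so far
depth 2: 5 markings reached so far
depth 3: 7 markings reached so far
depth 4: 9 markings reached so far
target is not among the 9 markings reachable within 4 steps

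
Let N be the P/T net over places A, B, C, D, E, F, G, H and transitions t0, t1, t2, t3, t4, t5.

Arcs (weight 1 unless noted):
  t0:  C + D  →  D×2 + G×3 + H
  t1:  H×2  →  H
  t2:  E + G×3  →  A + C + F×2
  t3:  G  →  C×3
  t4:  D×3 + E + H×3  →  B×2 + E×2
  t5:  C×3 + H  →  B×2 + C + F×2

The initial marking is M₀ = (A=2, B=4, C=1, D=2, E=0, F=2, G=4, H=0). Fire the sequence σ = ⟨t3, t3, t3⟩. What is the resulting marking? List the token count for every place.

step 1: fire t3:  (A=2, B=4, C=1, D=2, E=0, F=2, G=4, H=0) → (A=2, B=4, C=4, D=2, E=0, F=2, G=3, H=0)
step 2: fire t3:  (A=2, B=4, C=4, D=2, E=0, F=2, G=3, H=0) → (A=2, B=4, C=7, D=2, E=0, F=2, G=2, H=0)
step 3: fire t3:  (A=2, B=4, C=7, D=2, E=0, F=2, G=2, H=0) → (A=2, B=4, C=10, D=2, E=0, F=2, G=1, H=0)

(A=2, B=4, C=10, D=2, E=0, F=2, G=1, H=0)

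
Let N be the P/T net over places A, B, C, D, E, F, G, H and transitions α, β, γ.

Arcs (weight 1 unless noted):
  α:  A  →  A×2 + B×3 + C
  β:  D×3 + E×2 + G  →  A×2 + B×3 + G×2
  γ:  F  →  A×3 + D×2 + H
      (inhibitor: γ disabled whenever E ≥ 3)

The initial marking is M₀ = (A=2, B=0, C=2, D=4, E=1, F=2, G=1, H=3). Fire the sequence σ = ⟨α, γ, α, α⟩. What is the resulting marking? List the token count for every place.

(A=8, B=9, C=5, D=6, E=1, F=1, G=1, H=4)

step 1: fire α:  (A=2, B=0, C=2, D=4, E=1, F=2, G=1, H=3) → (A=3, B=3, C=3, D=4, E=1, F=2, G=1, H=3)
step 2: fire γ:  (A=3, B=3, C=3, D=4, E=1, F=2, G=1, H=3) → (A=6, B=3, C=3, D=6, E=1, F=1, G=1, H=4)
step 3: fire α:  (A=6, B=3, C=3, D=6, E=1, F=1, G=1, H=4) → (A=7, B=6, C=4, D=6, E=1, F=1, G=1, H=4)
step 4: fire α:  (A=7, B=6, C=4, D=6, E=1, F=1, G=1, H=4) → (A=8, B=9, C=5, D=6, E=1, F=1, G=1, H=4)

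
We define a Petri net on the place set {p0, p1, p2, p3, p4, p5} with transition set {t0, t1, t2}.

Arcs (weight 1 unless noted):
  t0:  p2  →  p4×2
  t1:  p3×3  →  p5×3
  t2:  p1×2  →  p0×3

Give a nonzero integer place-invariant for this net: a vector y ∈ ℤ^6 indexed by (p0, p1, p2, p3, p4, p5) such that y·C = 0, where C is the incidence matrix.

Incidence matrix C (rows=places, cols=transitions):
       t0   t1   t2
   p0   0    0    3
   p1   0    0   -2
   p2  -1    0    0
   p3   0   -3    0
   p4   2    0    0
   p5   0    3    0

Candidate y = [2, 3, 0, 0, 0, 0]; check y·C column-wise:
  col t0: 2·0 + 3·0 + 0·-1 + 0·2 = 0
  col t1: 2·0 + 3·0 + 0·-3 + 0·3 = 0
  col t2: 2·3 + 3·-2 = 0

y = (p0:2, p1:3, p2:0, p3:0, p4:0, p5:0)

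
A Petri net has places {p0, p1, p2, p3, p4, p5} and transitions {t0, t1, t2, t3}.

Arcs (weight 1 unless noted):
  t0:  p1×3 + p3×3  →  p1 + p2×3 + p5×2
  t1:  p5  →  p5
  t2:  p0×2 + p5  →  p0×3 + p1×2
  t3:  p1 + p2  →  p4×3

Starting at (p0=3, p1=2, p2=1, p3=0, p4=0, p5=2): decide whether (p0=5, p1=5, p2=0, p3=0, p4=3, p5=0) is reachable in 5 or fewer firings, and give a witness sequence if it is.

YES — reachable via ⟨t2, t2, t3⟩ (3 firings)

step 1: fire t2:  (p0=3, p1=2, p2=1, p3=0, p4=0, p5=2) → (p0=4, p1=4, p2=1, p3=0, p4=0, p5=1)
step 2: fire t2:  (p0=4, p1=4, p2=1, p3=0, p4=0, p5=1) → (p0=5, p1=6, p2=1, p3=0, p4=0, p5=0)
step 3: fire t3:  (p0=5, p1=6, p2=1, p3=0, p4=0, p5=0) → (p0=5, p1=5, p2=0, p3=0, p4=3, p5=0)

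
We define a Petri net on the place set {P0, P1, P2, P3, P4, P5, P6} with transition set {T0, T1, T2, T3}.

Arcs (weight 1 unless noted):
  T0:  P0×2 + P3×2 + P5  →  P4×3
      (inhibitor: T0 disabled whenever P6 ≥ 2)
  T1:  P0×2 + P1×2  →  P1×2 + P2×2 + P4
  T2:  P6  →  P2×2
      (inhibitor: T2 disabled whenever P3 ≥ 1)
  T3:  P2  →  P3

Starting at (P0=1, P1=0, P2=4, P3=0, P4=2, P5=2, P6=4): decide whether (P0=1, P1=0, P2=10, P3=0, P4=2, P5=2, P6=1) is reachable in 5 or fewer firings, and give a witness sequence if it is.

YES — reachable via ⟨T2, T2, T2⟩ (3 firings)

step 1: fire T2:  (P0=1, P1=0, P2=4, P3=0, P4=2, P5=2, P6=4) → (P0=1, P1=0, P2=6, P3=0, P4=2, P5=2, P6=3)
step 2: fire T2:  (P0=1, P1=0, P2=6, P3=0, P4=2, P5=2, P6=3) → (P0=1, P1=0, P2=8, P3=0, P4=2, P5=2, P6=2)
step 3: fire T2:  (P0=1, P1=0, P2=8, P3=0, P4=2, P5=2, P6=2) → (P0=1, P1=0, P2=10, P3=0, P4=2, P5=2, P6=1)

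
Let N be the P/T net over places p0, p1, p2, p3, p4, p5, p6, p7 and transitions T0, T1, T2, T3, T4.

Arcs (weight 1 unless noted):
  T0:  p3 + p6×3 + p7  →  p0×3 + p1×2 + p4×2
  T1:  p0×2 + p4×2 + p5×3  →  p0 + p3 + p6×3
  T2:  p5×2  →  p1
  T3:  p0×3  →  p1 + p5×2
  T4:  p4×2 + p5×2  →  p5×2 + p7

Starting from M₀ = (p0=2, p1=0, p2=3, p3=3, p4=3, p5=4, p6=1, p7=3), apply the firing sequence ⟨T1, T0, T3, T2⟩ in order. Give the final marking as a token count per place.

step 1: fire T1:  (p0=2, p1=0, p2=3, p3=3, p4=3, p5=4, p6=1, p7=3) → (p0=1, p1=0, p2=3, p3=4, p4=1, p5=1, p6=4, p7=3)
step 2: fire T0:  (p0=1, p1=0, p2=3, p3=4, p4=1, p5=1, p6=4, p7=3) → (p0=4, p1=2, p2=3, p3=3, p4=3, p5=1, p6=1, p7=2)
step 3: fire T3:  (p0=4, p1=2, p2=3, p3=3, p4=3, p5=1, p6=1, p7=2) → (p0=1, p1=3, p2=3, p3=3, p4=3, p5=3, p6=1, p7=2)
step 4: fire T2:  (p0=1, p1=3, p2=3, p3=3, p4=3, p5=3, p6=1, p7=2) → (p0=1, p1=4, p2=3, p3=3, p4=3, p5=1, p6=1, p7=2)

(p0=1, p1=4, p2=3, p3=3, p4=3, p5=1, p6=1, p7=2)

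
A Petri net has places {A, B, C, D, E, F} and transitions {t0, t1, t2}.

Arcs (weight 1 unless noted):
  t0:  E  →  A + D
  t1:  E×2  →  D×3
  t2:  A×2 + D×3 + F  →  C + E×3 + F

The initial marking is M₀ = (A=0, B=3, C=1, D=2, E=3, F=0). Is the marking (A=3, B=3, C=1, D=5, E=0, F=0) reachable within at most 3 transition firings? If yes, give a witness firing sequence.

YES — reachable via ⟨t0, t0, t0⟩ (3 firings)

step 1: fire t0:  (A=0, B=3, C=1, D=2, E=3, F=0) → (A=1, B=3, C=1, D=3, E=2, F=0)
step 2: fire t0:  (A=1, B=3, C=1, D=3, E=2, F=0) → (A=2, B=3, C=1, D=4, E=1, F=0)
step 3: fire t0:  (A=2, B=3, C=1, D=4, E=1, F=0) → (A=3, B=3, C=1, D=5, E=0, F=0)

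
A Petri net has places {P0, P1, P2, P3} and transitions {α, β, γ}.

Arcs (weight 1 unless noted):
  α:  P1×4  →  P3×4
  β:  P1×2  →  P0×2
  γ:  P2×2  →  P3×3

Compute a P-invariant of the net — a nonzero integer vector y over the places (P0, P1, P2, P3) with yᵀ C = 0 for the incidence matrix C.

Incidence matrix C (rows=places, cols=transitions):
        α    β    γ
   P0   0    2    0
   P1  -4   -2    0
   P2   0    0   -2
   P3   4    0    3

Candidate y = [2, 2, 3, 2]; check y·C column-wise:
  col α: 2·0 + 2·-4 + 3·0 + 2·4 = 0
  col β: 2·2 + 2·-2 + 3·0 + 2·0 = 0
  col γ: 2·0 + 2·0 + 3·-2 + 2·3 = 0

y = (P0:2, P1:2, P2:3, P3:2)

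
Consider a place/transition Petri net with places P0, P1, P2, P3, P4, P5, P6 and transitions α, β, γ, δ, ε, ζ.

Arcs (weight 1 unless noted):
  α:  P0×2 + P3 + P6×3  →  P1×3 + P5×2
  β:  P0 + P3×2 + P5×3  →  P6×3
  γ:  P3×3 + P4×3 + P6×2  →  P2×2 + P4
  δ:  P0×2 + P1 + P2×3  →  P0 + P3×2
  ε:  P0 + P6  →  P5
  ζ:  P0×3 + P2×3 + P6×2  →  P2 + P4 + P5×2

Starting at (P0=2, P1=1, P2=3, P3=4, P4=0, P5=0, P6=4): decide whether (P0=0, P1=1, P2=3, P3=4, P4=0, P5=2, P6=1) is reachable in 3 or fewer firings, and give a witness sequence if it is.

NO — not reachable within 3 firings

depth 0: 1 marking
depth 1: 4 markings reached so far
depth 2: 6 markings reached so far
depth 3: 6 markings reached so far
(frontier empty at depth 3; search complete)
target is not among the 6 markings reachable within 3 steps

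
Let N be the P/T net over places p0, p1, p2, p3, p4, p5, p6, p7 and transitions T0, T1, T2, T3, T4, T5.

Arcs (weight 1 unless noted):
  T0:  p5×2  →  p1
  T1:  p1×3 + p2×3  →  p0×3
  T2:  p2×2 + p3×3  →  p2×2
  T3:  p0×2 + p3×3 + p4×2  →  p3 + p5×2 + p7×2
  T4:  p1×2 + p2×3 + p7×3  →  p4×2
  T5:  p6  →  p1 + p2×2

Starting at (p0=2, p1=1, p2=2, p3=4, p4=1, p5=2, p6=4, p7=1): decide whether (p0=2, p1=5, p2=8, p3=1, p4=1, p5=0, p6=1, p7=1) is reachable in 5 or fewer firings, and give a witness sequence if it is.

YES — reachable via ⟨T0, T2, T5, T5, T5⟩ (5 firings)

step 1: fire T0:  (p0=2, p1=1, p2=2, p3=4, p4=1, p5=2, p6=4, p7=1) → (p0=2, p1=2, p2=2, p3=4, p4=1, p5=0, p6=4, p7=1)
step 2: fire T2:  (p0=2, p1=2, p2=2, p3=4, p4=1, p5=0, p6=4, p7=1) → (p0=2, p1=2, p2=2, p3=1, p4=1, p5=0, p6=4, p7=1)
step 3: fire T5:  (p0=2, p1=2, p2=2, p3=1, p4=1, p5=0, p6=4, p7=1) → (p0=2, p1=3, p2=4, p3=1, p4=1, p5=0, p6=3, p7=1)
step 4: fire T5:  (p0=2, p1=3, p2=4, p3=1, p4=1, p5=0, p6=3, p7=1) → (p0=2, p1=4, p2=6, p3=1, p4=1, p5=0, p6=2, p7=1)
step 5: fire T5:  (p0=2, p1=4, p2=6, p3=1, p4=1, p5=0, p6=2, p7=1) → (p0=2, p1=5, p2=8, p3=1, p4=1, p5=0, p6=1, p7=1)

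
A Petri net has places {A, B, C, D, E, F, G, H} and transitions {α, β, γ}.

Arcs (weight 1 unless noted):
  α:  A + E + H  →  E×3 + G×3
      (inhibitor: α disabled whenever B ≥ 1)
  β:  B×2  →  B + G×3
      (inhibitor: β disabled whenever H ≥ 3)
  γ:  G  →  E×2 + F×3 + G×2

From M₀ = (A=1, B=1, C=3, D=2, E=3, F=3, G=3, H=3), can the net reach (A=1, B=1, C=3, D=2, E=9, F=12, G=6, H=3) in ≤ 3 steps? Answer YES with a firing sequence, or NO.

step 1: fire γ:  (A=1, B=1, C=3, D=2, E=3, F=3, G=3, H=3) → (A=1, B=1, C=3, D=2, E=5, F=6, G=4, H=3)
step 2: fire γ:  (A=1, B=1, C=3, D=2, E=5, F=6, G=4, H=3) → (A=1, B=1, C=3, D=2, E=7, F=9, G=5, H=3)
step 3: fire γ:  (A=1, B=1, C=3, D=2, E=7, F=9, G=5, H=3) → (A=1, B=1, C=3, D=2, E=9, F=12, G=6, H=3)

YES — reachable via ⟨γ, γ, γ⟩ (3 firings)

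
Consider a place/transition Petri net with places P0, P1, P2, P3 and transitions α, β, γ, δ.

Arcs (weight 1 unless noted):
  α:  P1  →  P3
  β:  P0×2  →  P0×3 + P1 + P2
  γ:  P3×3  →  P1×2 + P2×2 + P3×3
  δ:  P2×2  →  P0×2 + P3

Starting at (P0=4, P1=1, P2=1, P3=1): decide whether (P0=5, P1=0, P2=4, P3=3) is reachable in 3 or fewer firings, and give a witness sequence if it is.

NO — not reachable within 3 firings

depth 0: 1 marking
depth 1: 3 markings reached so far
depth 2: 6 markings reached so far
depth 3: 11 markings reached so far
target is not among the 11 markings reachable within 3 steps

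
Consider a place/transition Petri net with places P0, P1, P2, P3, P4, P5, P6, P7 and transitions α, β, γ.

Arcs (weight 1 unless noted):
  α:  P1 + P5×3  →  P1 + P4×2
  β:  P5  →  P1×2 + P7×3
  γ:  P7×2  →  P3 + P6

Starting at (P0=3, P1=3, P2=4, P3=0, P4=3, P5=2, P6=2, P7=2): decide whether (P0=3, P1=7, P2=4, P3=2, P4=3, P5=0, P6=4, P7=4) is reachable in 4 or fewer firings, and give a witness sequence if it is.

YES — reachable via ⟨β, β, γ, γ⟩ (4 firings)

step 1: fire β:  (P0=3, P1=3, P2=4, P3=0, P4=3, P5=2, P6=2, P7=2) → (P0=3, P1=5, P2=4, P3=0, P4=3, P5=1, P6=2, P7=5)
step 2: fire β:  (P0=3, P1=5, P2=4, P3=0, P4=3, P5=1, P6=2, P7=5) → (P0=3, P1=7, P2=4, P3=0, P4=3, P5=0, P6=2, P7=8)
step 3: fire γ:  (P0=3, P1=7, P2=4, P3=0, P4=3, P5=0, P6=2, P7=8) → (P0=3, P1=7, P2=4, P3=1, P4=3, P5=0, P6=3, P7=6)
step 4: fire γ:  (P0=3, P1=7, P2=4, P3=1, P4=3, P5=0, P6=3, P7=6) → (P0=3, P1=7, P2=4, P3=2, P4=3, P5=0, P6=4, P7=4)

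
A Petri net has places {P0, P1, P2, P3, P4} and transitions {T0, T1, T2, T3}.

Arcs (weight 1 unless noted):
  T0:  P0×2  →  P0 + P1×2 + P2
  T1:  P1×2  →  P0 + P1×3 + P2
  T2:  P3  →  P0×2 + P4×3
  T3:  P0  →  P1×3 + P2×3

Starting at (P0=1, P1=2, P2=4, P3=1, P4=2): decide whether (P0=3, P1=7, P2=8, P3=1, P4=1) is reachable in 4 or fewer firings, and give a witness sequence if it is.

NO — not reachable within 4 firings

depth 0: 1 marking
depth 1: 4 markings reached so far
depth 2: 10 markings reached so far
depth 3: 21 markings reached so far
depth 4: 36 markings reached so far
target is not among the 36 markings reachable within 4 steps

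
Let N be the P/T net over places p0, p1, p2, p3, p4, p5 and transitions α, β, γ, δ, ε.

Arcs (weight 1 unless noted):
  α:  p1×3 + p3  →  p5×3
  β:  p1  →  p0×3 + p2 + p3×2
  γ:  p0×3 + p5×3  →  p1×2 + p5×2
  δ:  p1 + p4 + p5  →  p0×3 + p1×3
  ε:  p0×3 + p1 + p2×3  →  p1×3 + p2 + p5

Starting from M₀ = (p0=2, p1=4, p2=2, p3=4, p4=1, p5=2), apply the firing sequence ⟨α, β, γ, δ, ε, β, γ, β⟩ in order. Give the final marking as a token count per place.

(p0=5, p1=6, p2=3, p3=9, p4=0, p5=3)

step 1: fire α:  (p0=2, p1=4, p2=2, p3=4, p4=1, p5=2) → (p0=2, p1=1, p2=2, p3=3, p4=1, p5=5)
step 2: fire β:  (p0=2, p1=1, p2=2, p3=3, p4=1, p5=5) → (p0=5, p1=0, p2=3, p3=5, p4=1, p5=5)
step 3: fire γ:  (p0=5, p1=0, p2=3, p3=5, p4=1, p5=5) → (p0=2, p1=2, p2=3, p3=5, p4=1, p5=4)
step 4: fire δ:  (p0=2, p1=2, p2=3, p3=5, p4=1, p5=4) → (p0=5, p1=4, p2=3, p3=5, p4=0, p5=3)
step 5: fire ε:  (p0=5, p1=4, p2=3, p3=5, p4=0, p5=3) → (p0=2, p1=6, p2=1, p3=5, p4=0, p5=4)
step 6: fire β:  (p0=2, p1=6, p2=1, p3=5, p4=0, p5=4) → (p0=5, p1=5, p2=2, p3=7, p4=0, p5=4)
step 7: fire γ:  (p0=5, p1=5, p2=2, p3=7, p4=0, p5=4) → (p0=2, p1=7, p2=2, p3=7, p4=0, p5=3)
step 8: fire β:  (p0=2, p1=7, p2=2, p3=7, p4=0, p5=3) → (p0=5, p1=6, p2=3, p3=9, p4=0, p5=3)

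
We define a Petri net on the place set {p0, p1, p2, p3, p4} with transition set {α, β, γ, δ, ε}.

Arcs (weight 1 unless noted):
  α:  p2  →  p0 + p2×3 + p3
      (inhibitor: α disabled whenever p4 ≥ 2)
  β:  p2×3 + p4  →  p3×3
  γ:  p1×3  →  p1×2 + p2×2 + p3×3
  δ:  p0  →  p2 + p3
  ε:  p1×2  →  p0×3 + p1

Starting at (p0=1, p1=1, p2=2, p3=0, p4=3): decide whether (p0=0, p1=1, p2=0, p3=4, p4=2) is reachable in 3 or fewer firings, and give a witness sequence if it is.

step 1: fire δ:  (p0=1, p1=1, p2=2, p3=0, p4=3) → (p0=0, p1=1, p2=3, p3=1, p4=3)
step 2: fire β:  (p0=0, p1=1, p2=3, p3=1, p4=3) → (p0=0, p1=1, p2=0, p3=4, p4=2)

YES — reachable via ⟨δ, β⟩ (2 firings)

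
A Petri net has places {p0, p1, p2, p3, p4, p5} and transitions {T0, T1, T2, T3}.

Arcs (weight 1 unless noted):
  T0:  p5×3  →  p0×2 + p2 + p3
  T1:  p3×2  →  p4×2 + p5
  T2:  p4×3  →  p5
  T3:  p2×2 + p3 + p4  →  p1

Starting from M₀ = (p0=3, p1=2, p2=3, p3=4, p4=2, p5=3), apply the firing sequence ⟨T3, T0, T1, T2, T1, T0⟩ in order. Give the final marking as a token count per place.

(p0=7, p1=3, p2=3, p3=1, p4=2, p5=0)

step 1: fire T3:  (p0=3, p1=2, p2=3, p3=4, p4=2, p5=3) → (p0=3, p1=3, p2=1, p3=3, p4=1, p5=3)
step 2: fire T0:  (p0=3, p1=3, p2=1, p3=3, p4=1, p5=3) → (p0=5, p1=3, p2=2, p3=4, p4=1, p5=0)
step 3: fire T1:  (p0=5, p1=3, p2=2, p3=4, p4=1, p5=0) → (p0=5, p1=3, p2=2, p3=2, p4=3, p5=1)
step 4: fire T2:  (p0=5, p1=3, p2=2, p3=2, p4=3, p5=1) → (p0=5, p1=3, p2=2, p3=2, p4=0, p5=2)
step 5: fire T1:  (p0=5, p1=3, p2=2, p3=2, p4=0, p5=2) → (p0=5, p1=3, p2=2, p3=0, p4=2, p5=3)
step 6: fire T0:  (p0=5, p1=3, p2=2, p3=0, p4=2, p5=3) → (p0=7, p1=3, p2=3, p3=1, p4=2, p5=0)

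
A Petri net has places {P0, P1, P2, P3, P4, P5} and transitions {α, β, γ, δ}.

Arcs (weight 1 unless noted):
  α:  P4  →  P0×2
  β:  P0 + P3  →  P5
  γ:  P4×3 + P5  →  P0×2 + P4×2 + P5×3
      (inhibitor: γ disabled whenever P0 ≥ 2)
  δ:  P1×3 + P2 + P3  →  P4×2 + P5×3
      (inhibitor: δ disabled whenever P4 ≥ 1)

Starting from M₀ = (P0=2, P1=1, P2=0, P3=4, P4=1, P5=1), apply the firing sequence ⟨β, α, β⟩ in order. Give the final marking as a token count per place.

(P0=2, P1=1, P2=0, P3=2, P4=0, P5=3)

step 1: fire β:  (P0=2, P1=1, P2=0, P3=4, P4=1, P5=1) → (P0=1, P1=1, P2=0, P3=3, P4=1, P5=2)
step 2: fire α:  (P0=1, P1=1, P2=0, P3=3, P4=1, P5=2) → (P0=3, P1=1, P2=0, P3=3, P4=0, P5=2)
step 3: fire β:  (P0=3, P1=1, P2=0, P3=3, P4=0, P5=2) → (P0=2, P1=1, P2=0, P3=2, P4=0, P5=3)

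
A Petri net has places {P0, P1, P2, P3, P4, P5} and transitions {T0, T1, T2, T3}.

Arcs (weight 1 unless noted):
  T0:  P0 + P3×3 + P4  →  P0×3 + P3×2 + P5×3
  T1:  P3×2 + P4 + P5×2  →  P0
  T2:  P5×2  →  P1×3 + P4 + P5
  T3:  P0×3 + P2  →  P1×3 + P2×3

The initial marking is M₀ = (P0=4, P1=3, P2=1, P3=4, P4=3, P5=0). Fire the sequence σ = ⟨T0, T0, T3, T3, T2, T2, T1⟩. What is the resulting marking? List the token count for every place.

(P0=3, P1=15, P2=5, P3=0, P4=2, P5=2)

step 1: fire T0:  (P0=4, P1=3, P2=1, P3=4, P4=3, P5=0) → (P0=6, P1=3, P2=1, P3=3, P4=2, P5=3)
step 2: fire T0:  (P0=6, P1=3, P2=1, P3=3, P4=2, P5=3) → (P0=8, P1=3, P2=1, P3=2, P4=1, P5=6)
step 3: fire T3:  (P0=8, P1=3, P2=1, P3=2, P4=1, P5=6) → (P0=5, P1=6, P2=3, P3=2, P4=1, P5=6)
step 4: fire T3:  (P0=5, P1=6, P2=3, P3=2, P4=1, P5=6) → (P0=2, P1=9, P2=5, P3=2, P4=1, P5=6)
step 5: fire T2:  (P0=2, P1=9, P2=5, P3=2, P4=1, P5=6) → (P0=2, P1=12, P2=5, P3=2, P4=2, P5=5)
step 6: fire T2:  (P0=2, P1=12, P2=5, P3=2, P4=2, P5=5) → (P0=2, P1=15, P2=5, P3=2, P4=3, P5=4)
step 7: fire T1:  (P0=2, P1=15, P2=5, P3=2, P4=3, P5=4) → (P0=3, P1=15, P2=5, P3=0, P4=2, P5=2)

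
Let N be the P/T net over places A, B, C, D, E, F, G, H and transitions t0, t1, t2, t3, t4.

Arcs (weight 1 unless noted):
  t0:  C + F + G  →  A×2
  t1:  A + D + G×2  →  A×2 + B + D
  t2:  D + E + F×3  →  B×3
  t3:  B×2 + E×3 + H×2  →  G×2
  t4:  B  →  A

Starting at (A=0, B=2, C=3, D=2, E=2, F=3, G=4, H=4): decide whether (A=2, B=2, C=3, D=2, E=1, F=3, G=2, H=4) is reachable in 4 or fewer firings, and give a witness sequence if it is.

depth 0: 1 marking
depth 1: 4 markings reached so far
depth 2: 10 markings reached so far
depth 3: 19 markings reached so far
depth 4: 28 markings reached so far
target is not among the 28 markings reachable within 4 steps

NO — not reachable within 4 firings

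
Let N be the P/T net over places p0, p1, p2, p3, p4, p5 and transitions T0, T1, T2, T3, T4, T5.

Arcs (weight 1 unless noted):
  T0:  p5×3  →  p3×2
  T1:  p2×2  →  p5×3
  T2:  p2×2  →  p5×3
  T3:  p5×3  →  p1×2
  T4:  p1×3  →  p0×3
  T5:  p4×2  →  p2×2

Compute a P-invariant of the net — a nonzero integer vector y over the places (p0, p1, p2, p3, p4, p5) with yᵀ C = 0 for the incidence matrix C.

Incidence matrix C (rows=places, cols=transitions):
       T0   T1   T2   T3   T4   T5
   p0   0    0    0    0    3    0
   p1   0    0    0    2   -3    0
   p2   0   -2   -2    0    0    2
   p3   2    0    0    0    0    0
   p4   0    0    0    0    0   -2
   p5  -3    3    3   -3    0    0

Candidate y = [3, 3, 3, 3, 3, 2]; check y·C column-wise:
  col T0: 3·0 + 3·0 + 3·0 + 3·2 + 3·0 + 2·-3 = 0
  col T1: 3·0 + 3·0 + 3·-2 + 3·0 + 3·0 + 2·3 = 0
  col T2: 3·0 + 3·0 + 3·-2 + 3·0 + 3·0 + 2·3 = 0
  col T3: 3·0 + 3·2 + 3·0 + 3·0 + 3·0 + 2·-3 = 0
  col T4: 3·3 + 3·-3 + 3·0 + 3·0 + 3·0 + 2·0 = 0
  col T5: 3·0 + 3·0 + 3·2 + 3·0 + 3·-2 + 2·0 = 0

y = (p0:3, p1:3, p2:3, p3:3, p4:3, p5:2)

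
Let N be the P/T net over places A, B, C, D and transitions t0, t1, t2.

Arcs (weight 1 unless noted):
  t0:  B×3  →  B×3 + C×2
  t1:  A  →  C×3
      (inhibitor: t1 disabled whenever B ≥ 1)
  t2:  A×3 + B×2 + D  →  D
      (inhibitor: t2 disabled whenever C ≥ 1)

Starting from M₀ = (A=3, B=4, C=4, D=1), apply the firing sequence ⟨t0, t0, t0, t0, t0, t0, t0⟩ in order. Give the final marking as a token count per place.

(A=3, B=4, C=18, D=1)

step 1: fire t0:  (A=3, B=4, C=4, D=1) → (A=3, B=4, C=6, D=1)
step 2: fire t0:  (A=3, B=4, C=6, D=1) → (A=3, B=4, C=8, D=1)
step 3: fire t0:  (A=3, B=4, C=8, D=1) → (A=3, B=4, C=10, D=1)
step 4: fire t0:  (A=3, B=4, C=10, D=1) → (A=3, B=4, C=12, D=1)
step 5: fire t0:  (A=3, B=4, C=12, D=1) → (A=3, B=4, C=14, D=1)
step 6: fire t0:  (A=3, B=4, C=14, D=1) → (A=3, B=4, C=16, D=1)
step 7: fire t0:  (A=3, B=4, C=16, D=1) → (A=3, B=4, C=18, D=1)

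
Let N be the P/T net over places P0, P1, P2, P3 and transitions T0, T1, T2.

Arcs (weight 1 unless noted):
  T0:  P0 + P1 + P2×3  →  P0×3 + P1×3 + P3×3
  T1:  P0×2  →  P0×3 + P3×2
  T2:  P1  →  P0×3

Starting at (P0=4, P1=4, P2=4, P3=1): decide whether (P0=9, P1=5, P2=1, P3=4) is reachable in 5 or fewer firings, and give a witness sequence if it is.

step 1: fire T0:  (P0=4, P1=4, P2=4, P3=1) → (P0=6, P1=6, P2=1, P3=4)
step 2: fire T2:  (P0=6, P1=6, P2=1, P3=4) → (P0=9, P1=5, P2=1, P3=4)

YES — reachable via ⟨T0, T2⟩ (2 firings)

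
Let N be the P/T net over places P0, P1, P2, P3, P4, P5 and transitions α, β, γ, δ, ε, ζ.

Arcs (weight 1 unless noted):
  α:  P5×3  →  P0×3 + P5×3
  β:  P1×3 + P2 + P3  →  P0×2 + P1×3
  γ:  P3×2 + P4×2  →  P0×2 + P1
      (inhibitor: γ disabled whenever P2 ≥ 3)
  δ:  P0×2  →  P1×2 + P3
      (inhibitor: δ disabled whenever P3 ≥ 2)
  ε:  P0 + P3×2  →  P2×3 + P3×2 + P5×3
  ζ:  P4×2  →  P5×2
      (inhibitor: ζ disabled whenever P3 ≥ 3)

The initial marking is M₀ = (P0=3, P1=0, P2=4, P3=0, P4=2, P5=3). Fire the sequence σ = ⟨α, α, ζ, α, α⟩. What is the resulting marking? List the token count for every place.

step 1: fire α:  (P0=3, P1=0, P2=4, P3=0, P4=2, P5=3) → (P0=6, P1=0, P2=4, P3=0, P4=2, P5=3)
step 2: fire α:  (P0=6, P1=0, P2=4, P3=0, P4=2, P5=3) → (P0=9, P1=0, P2=4, P3=0, P4=2, P5=3)
step 3: fire ζ:  (P0=9, P1=0, P2=4, P3=0, P4=2, P5=3) → (P0=9, P1=0, P2=4, P3=0, P4=0, P5=5)
step 4: fire α:  (P0=9, P1=0, P2=4, P3=0, P4=0, P5=5) → (P0=12, P1=0, P2=4, P3=0, P4=0, P5=5)
step 5: fire α:  (P0=12, P1=0, P2=4, P3=0, P4=0, P5=5) → (P0=15, P1=0, P2=4, P3=0, P4=0, P5=5)

(P0=15, P1=0, P2=4, P3=0, P4=0, P5=5)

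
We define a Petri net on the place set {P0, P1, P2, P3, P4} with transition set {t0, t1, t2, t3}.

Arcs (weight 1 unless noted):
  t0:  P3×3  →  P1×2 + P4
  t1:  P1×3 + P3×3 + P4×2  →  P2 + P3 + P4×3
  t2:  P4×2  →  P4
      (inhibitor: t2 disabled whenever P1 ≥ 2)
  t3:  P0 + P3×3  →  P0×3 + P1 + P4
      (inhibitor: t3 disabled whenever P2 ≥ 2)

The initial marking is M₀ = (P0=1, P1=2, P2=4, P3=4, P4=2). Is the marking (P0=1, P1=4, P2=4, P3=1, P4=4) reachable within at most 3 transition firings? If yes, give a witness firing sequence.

NO — not reachable within 3 firings

depth 0: 1 marking
depth 1: 2 markings reached so far
depth 2: 2 markings reached so far
(frontier empty at depth 2; search complete)
target is not among the 2 markings reachable within 3 steps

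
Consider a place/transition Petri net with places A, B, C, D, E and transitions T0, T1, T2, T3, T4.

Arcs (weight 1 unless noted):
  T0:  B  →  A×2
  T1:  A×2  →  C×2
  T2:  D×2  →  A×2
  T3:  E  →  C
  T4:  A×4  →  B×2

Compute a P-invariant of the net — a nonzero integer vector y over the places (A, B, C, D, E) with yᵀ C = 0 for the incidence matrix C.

Incidence matrix C (rows=places, cols=transitions):
       T0   T1   T2   T3   T4
    A   2   -2    2    0   -4
    B  -1    0    0    0    2
    C   0    2    0    1    0
    D   0    0   -2    0    0
    E   0    0    0   -1    0

Candidate y = [1, 2, 1, 1, 1]; check y·C column-wise:
  col T0: 1·2 + 2·-1 + 1·0 + 1·0 + 1·0 = 0
  col T1: 1·-2 + 2·0 + 1·2 + 1·0 + 1·0 = 0
  col T2: 1·2 + 2·0 + 1·0 + 1·-2 + 1·0 = 0
  col T3: 1·0 + 2·0 + 1·1 + 1·0 + 1·-1 = 0
  col T4: 1·-4 + 2·2 + 1·0 + 1·0 + 1·0 = 0

y = (A:1, B:2, C:1, D:1, E:1)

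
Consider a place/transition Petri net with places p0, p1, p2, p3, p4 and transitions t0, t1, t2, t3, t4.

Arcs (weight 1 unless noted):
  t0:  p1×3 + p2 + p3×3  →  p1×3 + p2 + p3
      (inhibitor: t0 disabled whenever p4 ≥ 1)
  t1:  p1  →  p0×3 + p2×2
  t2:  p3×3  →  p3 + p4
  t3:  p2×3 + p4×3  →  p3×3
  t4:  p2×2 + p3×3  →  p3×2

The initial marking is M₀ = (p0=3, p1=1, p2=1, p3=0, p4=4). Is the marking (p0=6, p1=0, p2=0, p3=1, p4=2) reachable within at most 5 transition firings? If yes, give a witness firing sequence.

step 1: fire t1:  (p0=3, p1=1, p2=1, p3=0, p4=4) → (p0=6, p1=0, p2=3, p3=0, p4=4)
step 2: fire t3:  (p0=6, p1=0, p2=3, p3=0, p4=4) → (p0=6, p1=0, p2=0, p3=3, p4=1)
step 3: fire t2:  (p0=6, p1=0, p2=0, p3=3, p4=1) → (p0=6, p1=0, p2=0, p3=1, p4=2)

YES — reachable via ⟨t1, t3, t2⟩ (3 firings)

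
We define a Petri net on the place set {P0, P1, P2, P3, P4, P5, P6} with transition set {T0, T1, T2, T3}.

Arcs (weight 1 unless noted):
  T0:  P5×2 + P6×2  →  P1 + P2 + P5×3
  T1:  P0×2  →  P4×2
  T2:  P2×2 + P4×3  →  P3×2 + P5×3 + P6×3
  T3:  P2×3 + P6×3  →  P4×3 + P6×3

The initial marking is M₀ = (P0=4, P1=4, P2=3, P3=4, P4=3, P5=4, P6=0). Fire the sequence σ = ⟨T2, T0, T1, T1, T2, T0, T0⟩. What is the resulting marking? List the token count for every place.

(P0=0, P1=7, P2=2, P3=8, P4=1, P5=13, P6=0)

step 1: fire T2:  (P0=4, P1=4, P2=3, P3=4, P4=3, P5=4, P6=0) → (P0=4, P1=4, P2=1, P3=6, P4=0, P5=7, P6=3)
step 2: fire T0:  (P0=4, P1=4, P2=1, P3=6, P4=0, P5=7, P6=3) → (P0=4, P1=5, P2=2, P3=6, P4=0, P5=8, P6=1)
step 3: fire T1:  (P0=4, P1=5, P2=2, P3=6, P4=0, P5=8, P6=1) → (P0=2, P1=5, P2=2, P3=6, P4=2, P5=8, P6=1)
step 4: fire T1:  (P0=2, P1=5, P2=2, P3=6, P4=2, P5=8, P6=1) → (P0=0, P1=5, P2=2, P3=6, P4=4, P5=8, P6=1)
step 5: fire T2:  (P0=0, P1=5, P2=2, P3=6, P4=4, P5=8, P6=1) → (P0=0, P1=5, P2=0, P3=8, P4=1, P5=11, P6=4)
step 6: fire T0:  (P0=0, P1=5, P2=0, P3=8, P4=1, P5=11, P6=4) → (P0=0, P1=6, P2=1, P3=8, P4=1, P5=12, P6=2)
step 7: fire T0:  (P0=0, P1=6, P2=1, P3=8, P4=1, P5=12, P6=2) → (P0=0, P1=7, P2=2, P3=8, P4=1, P5=13, P6=0)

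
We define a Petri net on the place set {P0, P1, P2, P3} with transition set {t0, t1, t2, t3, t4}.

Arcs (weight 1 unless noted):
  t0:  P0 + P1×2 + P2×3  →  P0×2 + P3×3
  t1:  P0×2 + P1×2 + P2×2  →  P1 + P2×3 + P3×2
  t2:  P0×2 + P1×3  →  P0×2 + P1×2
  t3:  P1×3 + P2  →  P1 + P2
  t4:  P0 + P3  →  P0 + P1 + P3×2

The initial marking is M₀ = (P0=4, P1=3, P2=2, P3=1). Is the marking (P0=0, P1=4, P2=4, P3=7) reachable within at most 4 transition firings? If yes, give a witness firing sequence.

depth 0: 1 marking
depth 1: 5 markings reached so far
depth 2: 12 markings reached so far
depth 3: 21 markings reached so far
depth 4: 33 markings reached so far
target is not among the 33 markings reachable within 4 steps

NO — not reachable within 4 firings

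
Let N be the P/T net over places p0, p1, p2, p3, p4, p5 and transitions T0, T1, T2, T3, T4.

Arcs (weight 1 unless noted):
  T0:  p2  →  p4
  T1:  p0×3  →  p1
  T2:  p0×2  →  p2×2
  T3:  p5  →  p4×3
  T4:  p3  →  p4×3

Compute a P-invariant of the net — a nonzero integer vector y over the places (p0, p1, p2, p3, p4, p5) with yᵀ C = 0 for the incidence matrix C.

Incidence matrix C (rows=places, cols=transitions):
       T0   T1   T2   T3   T4
   p0   0   -3   -2    0    0
   p1   0    1    0    0    0
   p2  -1    0    2    0    0
   p3   0    0    0    0   -1
   p4   1    0    0    3    3
   p5   0    0    0   -1    0

Candidate y = [1, 3, 1, 3, 1, 3]; check y·C column-wise:
  col T0: 1·0 + 3·0 + 1·-1 + 3·0 + 1·1 + 3·0 = 0
  col T1: 1·-3 + 3·1 + 1·0 + 3·0 + 1·0 + 3·0 = 0
  col T2: 1·-2 + 3·0 + 1·2 + 3·0 + 1·0 + 3·0 = 0
  col T3: 1·0 + 3·0 + 1·0 + 3·0 + 1·3 + 3·-1 = 0
  col T4: 1·0 + 3·0 + 1·0 + 3·-1 + 1·3 + 3·0 = 0

y = (p0:1, p1:3, p2:1, p3:3, p4:1, p5:3)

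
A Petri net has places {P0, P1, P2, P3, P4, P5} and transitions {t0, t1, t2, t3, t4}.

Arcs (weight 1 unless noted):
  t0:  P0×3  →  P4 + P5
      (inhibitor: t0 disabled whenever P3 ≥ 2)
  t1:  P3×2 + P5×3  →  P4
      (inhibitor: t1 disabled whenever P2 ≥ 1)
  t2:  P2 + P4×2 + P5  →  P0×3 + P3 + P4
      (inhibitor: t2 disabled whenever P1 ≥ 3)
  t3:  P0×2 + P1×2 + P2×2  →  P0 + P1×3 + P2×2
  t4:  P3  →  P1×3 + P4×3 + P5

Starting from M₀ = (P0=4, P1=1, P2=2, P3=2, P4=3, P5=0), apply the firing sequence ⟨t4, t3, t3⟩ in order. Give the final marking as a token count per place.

(P0=2, P1=6, P2=2, P3=1, P4=6, P5=1)

step 1: fire t4:  (P0=4, P1=1, P2=2, P3=2, P4=3, P5=0) → (P0=4, P1=4, P2=2, P3=1, P4=6, P5=1)
step 2: fire t3:  (P0=4, P1=4, P2=2, P3=1, P4=6, P5=1) → (P0=3, P1=5, P2=2, P3=1, P4=6, P5=1)
step 3: fire t3:  (P0=3, P1=5, P2=2, P3=1, P4=6, P5=1) → (P0=2, P1=6, P2=2, P3=1, P4=6, P5=1)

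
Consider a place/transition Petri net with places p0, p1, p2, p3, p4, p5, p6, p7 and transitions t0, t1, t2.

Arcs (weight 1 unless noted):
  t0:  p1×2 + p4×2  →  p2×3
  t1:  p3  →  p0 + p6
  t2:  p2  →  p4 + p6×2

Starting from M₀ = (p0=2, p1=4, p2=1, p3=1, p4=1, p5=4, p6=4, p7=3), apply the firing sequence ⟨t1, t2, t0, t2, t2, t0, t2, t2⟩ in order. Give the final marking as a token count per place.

(p0=3, p1=0, p2=2, p3=0, p4=2, p5=4, p6=15, p7=3)

step 1: fire t1:  (p0=2, p1=4, p2=1, p3=1, p4=1, p5=4, p6=4, p7=3) → (p0=3, p1=4, p2=1, p3=0, p4=1, p5=4, p6=5, p7=3)
step 2: fire t2:  (p0=3, p1=4, p2=1, p3=0, p4=1, p5=4, p6=5, p7=3) → (p0=3, p1=4, p2=0, p3=0, p4=2, p5=4, p6=7, p7=3)
step 3: fire t0:  (p0=3, p1=4, p2=0, p3=0, p4=2, p5=4, p6=7, p7=3) → (p0=3, p1=2, p2=3, p3=0, p4=0, p5=4, p6=7, p7=3)
step 4: fire t2:  (p0=3, p1=2, p2=3, p3=0, p4=0, p5=4, p6=7, p7=3) → (p0=3, p1=2, p2=2, p3=0, p4=1, p5=4, p6=9, p7=3)
step 5: fire t2:  (p0=3, p1=2, p2=2, p3=0, p4=1, p5=4, p6=9, p7=3) → (p0=3, p1=2, p2=1, p3=0, p4=2, p5=4, p6=11, p7=3)
step 6: fire t0:  (p0=3, p1=2, p2=1, p3=0, p4=2, p5=4, p6=11, p7=3) → (p0=3, p1=0, p2=4, p3=0, p4=0, p5=4, p6=11, p7=3)
step 7: fire t2:  (p0=3, p1=0, p2=4, p3=0, p4=0, p5=4, p6=11, p7=3) → (p0=3, p1=0, p2=3, p3=0, p4=1, p5=4, p6=13, p7=3)
step 8: fire t2:  (p0=3, p1=0, p2=3, p3=0, p4=1, p5=4, p6=13, p7=3) → (p0=3, p1=0, p2=2, p3=0, p4=2, p5=4, p6=15, p7=3)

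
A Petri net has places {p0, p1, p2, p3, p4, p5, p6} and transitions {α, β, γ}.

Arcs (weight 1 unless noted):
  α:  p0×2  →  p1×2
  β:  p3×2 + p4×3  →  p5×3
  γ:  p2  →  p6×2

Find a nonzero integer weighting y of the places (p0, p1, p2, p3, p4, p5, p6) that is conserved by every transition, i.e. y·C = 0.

Incidence matrix C (rows=places, cols=transitions):
        α    β    γ
   p0  -2    0    0
   p1   2    0    0
   p2   0    0   -1
   p3   0   -2    0
   p4   0   -3    0
   p5   0    3    0
   p6   0    0    2

Candidate y = [1, 1, 0, 0, 0, 0, 0]; check y·C column-wise:
  col α: 1·-2 + 1·2 = 0
  col β: 1·0 + 1·0 + 0·-2 + 0·-3 + 0·3 = 0
  col γ: 1·0 + 1·0 + 0·-1 + 0·2 = 0

y = (p0:1, p1:1, p2:0, p3:0, p4:0, p5:0, p6:0)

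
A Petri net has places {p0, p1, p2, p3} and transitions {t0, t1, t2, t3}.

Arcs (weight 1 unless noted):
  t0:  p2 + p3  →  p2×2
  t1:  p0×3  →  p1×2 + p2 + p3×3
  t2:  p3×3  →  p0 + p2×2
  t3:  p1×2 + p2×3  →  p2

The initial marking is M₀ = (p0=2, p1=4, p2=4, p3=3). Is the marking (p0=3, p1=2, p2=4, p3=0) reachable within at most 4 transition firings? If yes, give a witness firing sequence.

step 1: fire t2:  (p0=2, p1=4, p2=4, p3=3) → (p0=3, p1=4, p2=6, p3=0)
step 2: fire t3:  (p0=3, p1=4, p2=6, p3=0) → (p0=3, p1=2, p2=4, p3=0)

YES — reachable via ⟨t2, t3⟩ (2 firings)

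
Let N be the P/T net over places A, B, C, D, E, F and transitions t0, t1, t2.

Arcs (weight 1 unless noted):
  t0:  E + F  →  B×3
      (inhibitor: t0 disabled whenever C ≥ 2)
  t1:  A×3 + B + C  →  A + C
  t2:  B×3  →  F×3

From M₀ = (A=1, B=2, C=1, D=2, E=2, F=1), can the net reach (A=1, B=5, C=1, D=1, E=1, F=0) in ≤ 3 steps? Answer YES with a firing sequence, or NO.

NO — not reachable within 3 firings

depth 0: 1 marking
depth 1: 2 markings reached so far
depth 2: 3 markings reached so far
depth 3: 4 markings reached so far
target is not among the 4 markings reachable within 3 steps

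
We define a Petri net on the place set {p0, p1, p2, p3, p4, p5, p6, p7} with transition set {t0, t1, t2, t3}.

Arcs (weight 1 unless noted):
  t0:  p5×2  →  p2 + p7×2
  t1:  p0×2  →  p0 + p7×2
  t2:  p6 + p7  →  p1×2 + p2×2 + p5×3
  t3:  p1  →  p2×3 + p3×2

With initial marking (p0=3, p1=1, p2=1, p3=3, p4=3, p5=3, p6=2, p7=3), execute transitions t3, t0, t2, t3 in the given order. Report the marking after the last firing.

step 1: fire t3:  (p0=3, p1=1, p2=1, p3=3, p4=3, p5=3, p6=2, p7=3) → (p0=3, p1=0, p2=4, p3=5, p4=3, p5=3, p6=2, p7=3)
step 2: fire t0:  (p0=3, p1=0, p2=4, p3=5, p4=3, p5=3, p6=2, p7=3) → (p0=3, p1=0, p2=5, p3=5, p4=3, p5=1, p6=2, p7=5)
step 3: fire t2:  (p0=3, p1=0, p2=5, p3=5, p4=3, p5=1, p6=2, p7=5) → (p0=3, p1=2, p2=7, p3=5, p4=3, p5=4, p6=1, p7=4)
step 4: fire t3:  (p0=3, p1=2, p2=7, p3=5, p4=3, p5=4, p6=1, p7=4) → (p0=3, p1=1, p2=10, p3=7, p4=3, p5=4, p6=1, p7=4)

(p0=3, p1=1, p2=10, p3=7, p4=3, p5=4, p6=1, p7=4)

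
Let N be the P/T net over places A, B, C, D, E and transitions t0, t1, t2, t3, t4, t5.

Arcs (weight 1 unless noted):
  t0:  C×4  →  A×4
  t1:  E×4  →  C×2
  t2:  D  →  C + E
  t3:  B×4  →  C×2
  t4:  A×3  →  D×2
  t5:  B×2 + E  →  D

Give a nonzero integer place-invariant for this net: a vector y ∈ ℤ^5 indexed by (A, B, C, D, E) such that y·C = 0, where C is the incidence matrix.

Incidence matrix C (rows=places, cols=transitions):
       t0   t1   t2   t3   t4   t5
    A   4    0    0    0   -3    0
    B   0    0    0   -4    0   -2
    C  -4    2    1    2    0    0
    D   0    0   -1    0    2    1
    E   0   -4    1    0    0   -1

Candidate y = [2, 1, 2, 3, 1]; check y·C column-wise:
  col t0: 2·4 + 1·0 + 2·-4 + 3·0 + 1·0 = 0
  col t1: 2·0 + 1·0 + 2·2 + 3·0 + 1·-4 = 0
  col t2: 2·0 + 1·0 + 2·1 + 3·-1 + 1·1 = 0
  col t3: 2·0 + 1·-4 + 2·2 + 3·0 + 1·0 = 0
  col t4: 2·-3 + 1·0 + 2·0 + 3·2 + 1·0 = 0
  col t5: 2·0 + 1·-2 + 2·0 + 3·1 + 1·-1 = 0

y = (A:2, B:1, C:2, D:3, E:1)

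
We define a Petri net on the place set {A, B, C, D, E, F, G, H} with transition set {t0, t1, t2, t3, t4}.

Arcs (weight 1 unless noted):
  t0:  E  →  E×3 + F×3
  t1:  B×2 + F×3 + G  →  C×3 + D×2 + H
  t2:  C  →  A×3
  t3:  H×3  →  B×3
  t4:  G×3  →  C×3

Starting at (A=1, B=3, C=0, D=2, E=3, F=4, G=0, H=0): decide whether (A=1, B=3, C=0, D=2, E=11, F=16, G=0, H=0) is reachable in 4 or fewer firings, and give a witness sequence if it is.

YES — reachable via ⟨t0, t0, t0, t0⟩ (4 firings)

step 1: fire t0:  (A=1, B=3, C=0, D=2, E=3, F=4, G=0, H=0) → (A=1, B=3, C=0, D=2, E=5, F=7, G=0, H=0)
step 2: fire t0:  (A=1, B=3, C=0, D=2, E=5, F=7, G=0, H=0) → (A=1, B=3, C=0, D=2, E=7, F=10, G=0, H=0)
step 3: fire t0:  (A=1, B=3, C=0, D=2, E=7, F=10, G=0, H=0) → (A=1, B=3, C=0, D=2, E=9, F=13, G=0, H=0)
step 4: fire t0:  (A=1, B=3, C=0, D=2, E=9, F=13, G=0, H=0) → (A=1, B=3, C=0, D=2, E=11, F=16, G=0, H=0)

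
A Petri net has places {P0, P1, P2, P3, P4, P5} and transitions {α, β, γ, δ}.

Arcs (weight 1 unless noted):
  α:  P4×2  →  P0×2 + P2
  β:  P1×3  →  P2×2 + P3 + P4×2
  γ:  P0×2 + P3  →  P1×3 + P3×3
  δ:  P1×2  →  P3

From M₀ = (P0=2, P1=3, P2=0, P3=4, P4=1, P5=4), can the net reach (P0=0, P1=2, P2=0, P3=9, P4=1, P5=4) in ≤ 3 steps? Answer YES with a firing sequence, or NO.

depth 0: 1 marking
depth 1: 4 markings reached so far
depth 2: 7 markings reached so far
depth 3: 11 markings reached so far
target is not among the 11 markings reachable within 3 steps

NO — not reachable within 3 firings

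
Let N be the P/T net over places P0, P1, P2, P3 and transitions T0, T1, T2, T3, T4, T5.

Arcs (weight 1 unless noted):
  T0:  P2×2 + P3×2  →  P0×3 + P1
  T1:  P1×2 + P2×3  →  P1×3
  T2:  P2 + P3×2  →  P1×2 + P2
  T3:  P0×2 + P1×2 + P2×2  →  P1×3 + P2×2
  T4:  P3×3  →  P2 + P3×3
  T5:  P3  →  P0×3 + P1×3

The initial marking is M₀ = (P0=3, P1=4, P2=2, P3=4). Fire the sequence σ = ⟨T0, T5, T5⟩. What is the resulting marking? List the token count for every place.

(P0=12, P1=11, P2=0, P3=0)

step 1: fire T0:  (P0=3, P1=4, P2=2, P3=4) → (P0=6, P1=5, P2=0, P3=2)
step 2: fire T5:  (P0=6, P1=5, P2=0, P3=2) → (P0=9, P1=8, P2=0, P3=1)
step 3: fire T5:  (P0=9, P1=8, P2=0, P3=1) → (P0=12, P1=11, P2=0, P3=0)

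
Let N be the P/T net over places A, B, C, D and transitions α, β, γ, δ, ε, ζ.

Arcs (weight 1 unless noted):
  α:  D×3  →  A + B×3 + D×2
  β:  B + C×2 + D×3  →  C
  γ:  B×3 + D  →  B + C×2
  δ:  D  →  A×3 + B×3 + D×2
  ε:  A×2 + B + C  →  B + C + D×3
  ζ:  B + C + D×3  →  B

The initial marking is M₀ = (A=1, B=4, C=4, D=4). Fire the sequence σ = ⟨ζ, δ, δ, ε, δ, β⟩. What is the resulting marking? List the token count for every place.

(A=8, B=12, C=2, D=4)

step 1: fire ζ:  (A=1, B=4, C=4, D=4) → (A=1, B=4, C=3, D=1)
step 2: fire δ:  (A=1, B=4, C=3, D=1) → (A=4, B=7, C=3, D=2)
step 3: fire δ:  (A=4, B=7, C=3, D=2) → (A=7, B=10, C=3, D=3)
step 4: fire ε:  (A=7, B=10, C=3, D=3) → (A=5, B=10, C=3, D=6)
step 5: fire δ:  (A=5, B=10, C=3, D=6) → (A=8, B=13, C=3, D=7)
step 6: fire β:  (A=8, B=13, C=3, D=7) → (A=8, B=12, C=2, D=4)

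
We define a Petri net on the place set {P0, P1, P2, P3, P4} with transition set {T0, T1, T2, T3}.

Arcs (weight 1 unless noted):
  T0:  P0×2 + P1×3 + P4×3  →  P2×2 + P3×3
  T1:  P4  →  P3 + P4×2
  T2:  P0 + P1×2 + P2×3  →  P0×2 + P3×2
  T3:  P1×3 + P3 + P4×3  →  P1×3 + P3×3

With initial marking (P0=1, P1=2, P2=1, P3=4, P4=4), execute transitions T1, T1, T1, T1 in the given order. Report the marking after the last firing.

step 1: fire T1:  (P0=1, P1=2, P2=1, P3=4, P4=4) → (P0=1, P1=2, P2=1, P3=5, P4=5)
step 2: fire T1:  (P0=1, P1=2, P2=1, P3=5, P4=5) → (P0=1, P1=2, P2=1, P3=6, P4=6)
step 3: fire T1:  (P0=1, P1=2, P2=1, P3=6, P4=6) → (P0=1, P1=2, P2=1, P3=7, P4=7)
step 4: fire T1:  (P0=1, P1=2, P2=1, P3=7, P4=7) → (P0=1, P1=2, P2=1, P3=8, P4=8)

(P0=1, P1=2, P2=1, P3=8, P4=8)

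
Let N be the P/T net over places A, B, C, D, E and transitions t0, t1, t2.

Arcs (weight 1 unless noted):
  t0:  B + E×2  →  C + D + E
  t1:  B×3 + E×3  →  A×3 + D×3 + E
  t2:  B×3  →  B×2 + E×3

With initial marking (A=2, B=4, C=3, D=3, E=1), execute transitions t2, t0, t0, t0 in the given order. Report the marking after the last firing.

(A=2, B=0, C=6, D=6, E=1)

step 1: fire t2:  (A=2, B=4, C=3, D=3, E=1) → (A=2, B=3, C=3, D=3, E=4)
step 2: fire t0:  (A=2, B=3, C=3, D=3, E=4) → (A=2, B=2, C=4, D=4, E=3)
step 3: fire t0:  (A=2, B=2, C=4, D=4, E=3) → (A=2, B=1, C=5, D=5, E=2)
step 4: fire t0:  (A=2, B=1, C=5, D=5, E=2) → (A=2, B=0, C=6, D=6, E=1)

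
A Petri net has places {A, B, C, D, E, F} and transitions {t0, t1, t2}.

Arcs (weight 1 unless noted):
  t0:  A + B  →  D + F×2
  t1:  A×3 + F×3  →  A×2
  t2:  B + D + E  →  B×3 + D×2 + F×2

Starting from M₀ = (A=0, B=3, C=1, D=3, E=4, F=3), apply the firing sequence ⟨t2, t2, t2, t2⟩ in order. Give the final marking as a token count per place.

step 1: fire t2:  (A=0, B=3, C=1, D=3, E=4, F=3) → (A=0, B=5, C=1, D=4, E=3, F=5)
step 2: fire t2:  (A=0, B=5, C=1, D=4, E=3, F=5) → (A=0, B=7, C=1, D=5, E=2, F=7)
step 3: fire t2:  (A=0, B=7, C=1, D=5, E=2, F=7) → (A=0, B=9, C=1, D=6, E=1, F=9)
step 4: fire t2:  (A=0, B=9, C=1, D=6, E=1, F=9) → (A=0, B=11, C=1, D=7, E=0, F=11)

(A=0, B=11, C=1, D=7, E=0, F=11)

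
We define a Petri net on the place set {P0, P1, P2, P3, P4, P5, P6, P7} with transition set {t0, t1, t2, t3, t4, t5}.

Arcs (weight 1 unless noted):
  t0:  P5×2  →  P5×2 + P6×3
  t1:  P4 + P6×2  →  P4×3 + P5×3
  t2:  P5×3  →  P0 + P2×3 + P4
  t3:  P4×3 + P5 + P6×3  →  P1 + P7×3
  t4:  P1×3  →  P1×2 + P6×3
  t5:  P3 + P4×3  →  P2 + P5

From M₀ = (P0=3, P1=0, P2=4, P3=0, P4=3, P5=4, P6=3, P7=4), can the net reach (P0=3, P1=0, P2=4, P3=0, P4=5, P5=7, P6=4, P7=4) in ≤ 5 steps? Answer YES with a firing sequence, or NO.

YES — reachable via ⟨t0, t1⟩ (2 firings)

step 1: fire t0:  (P0=3, P1=0, P2=4, P3=0, P4=3, P5=4, P6=3, P7=4) → (P0=3, P1=0, P2=4, P3=0, P4=3, P5=4, P6=6, P7=4)
step 2: fire t1:  (P0=3, P1=0, P2=4, P3=0, P4=3, P5=4, P6=6, P7=4) → (P0=3, P1=0, P2=4, P3=0, P4=5, P5=7, P6=4, P7=4)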